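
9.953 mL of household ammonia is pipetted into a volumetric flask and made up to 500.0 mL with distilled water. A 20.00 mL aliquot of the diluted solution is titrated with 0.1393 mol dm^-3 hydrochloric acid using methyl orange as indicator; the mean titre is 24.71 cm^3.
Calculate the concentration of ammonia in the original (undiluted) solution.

NH3 + HCl → NH4Cl
n(HCl) = 0.02471 × 0.1393 = 3.442 × 10^-3 mol
n(NH3) in the aliquot = 3.442 × 10^-3 mol (1:1 ratio)
[NH3]_dilute = 3.442 × 10^-3 / 0.02000 = 0.1721 mol/L
Dilution factor = 500.0 / 9.953 = 50.24
[NH3]_stock = 0.1721 × 50.24 = 8.646 mol/L

8.646 mol/L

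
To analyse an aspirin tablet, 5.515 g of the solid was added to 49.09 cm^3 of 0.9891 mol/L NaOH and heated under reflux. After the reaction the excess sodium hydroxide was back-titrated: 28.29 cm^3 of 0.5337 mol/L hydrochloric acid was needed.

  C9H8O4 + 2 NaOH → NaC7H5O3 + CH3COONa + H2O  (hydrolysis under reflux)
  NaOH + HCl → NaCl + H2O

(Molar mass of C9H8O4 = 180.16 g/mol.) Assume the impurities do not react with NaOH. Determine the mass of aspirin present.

3.014 g

n(NaOH) added = 0.04909 × 0.9891 = 0.04855 mol
n(HCl) used in back-titration = 0.02829 × 0.5337 = 0.01510 mol
n(NaOH) left over = 0.01510 mol (1:1 ratio)
n(NaOH) consumed by analyte = 0.04855 − 0.01510 = 0.03346 mol
From the 1:2 ratio, n(C9H8O4) = 1/2 × 0.03346 = 0.01673 mol
mass of C9H8O4 = 0.01673 × 180.16 = 3.014 g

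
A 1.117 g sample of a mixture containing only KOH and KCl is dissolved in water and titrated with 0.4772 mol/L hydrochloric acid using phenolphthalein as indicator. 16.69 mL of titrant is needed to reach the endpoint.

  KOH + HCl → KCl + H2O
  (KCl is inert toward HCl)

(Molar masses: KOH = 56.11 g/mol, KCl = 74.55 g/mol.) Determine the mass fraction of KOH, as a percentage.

40.01 %

n(HCl) = 0.01669 × 0.4772 = 7.964 × 10^-3 mol
Let x = n(KOH), y = n(KCl).
Titrant: 1x = 7.964 × 10^-3;  mass: 56.11x + 74.55y = 1.117
Solving, x = 7.964 × 10^-3 mol, y = 8.989 × 10^-3 mol
mass of KOH = 7.964 × 10^-3 × 56.11 = 0.4469 g
% KOH = 0.4469 / 1.117 × 100 = 40.01 %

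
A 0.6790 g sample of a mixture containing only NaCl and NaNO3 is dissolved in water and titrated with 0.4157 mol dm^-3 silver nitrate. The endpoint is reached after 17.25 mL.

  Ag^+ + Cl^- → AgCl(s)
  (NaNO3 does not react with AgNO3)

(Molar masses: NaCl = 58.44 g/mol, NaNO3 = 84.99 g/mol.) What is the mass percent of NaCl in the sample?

61.72 %

n(AgNO3) = 0.01725 × 0.4157 = 7.171 × 10^-3 mol
Let x = n(NaCl), y = n(NaNO3).
Titrant: 1x = 7.171 × 10^-3;  mass: 58.44x + 84.99y = 0.6790
Solving, x = 7.171 × 10^-3 mol, y = 3.058 × 10^-3 mol
mass of NaCl = 7.171 × 10^-3 × 58.44 = 0.4191 g
% NaCl = 0.4191 / 0.6790 × 100 = 61.72 %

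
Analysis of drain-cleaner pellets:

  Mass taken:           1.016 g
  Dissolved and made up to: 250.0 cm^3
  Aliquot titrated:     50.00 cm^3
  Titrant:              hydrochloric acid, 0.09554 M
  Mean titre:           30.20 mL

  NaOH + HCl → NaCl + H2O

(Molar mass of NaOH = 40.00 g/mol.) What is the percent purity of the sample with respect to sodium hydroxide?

56.80 %

n(HCl) per titration = 0.03020 × 0.09554 = 2.885 × 10^-3 mol
n(NaOH) in each aliquot = 2.885 × 10^-3 mol (1:1 ratio)
n(NaOH) in the whole flask = 2.885 × 10^-3 × 250.0/50.00 = 0.01443 mol
mass of NaOH = 0.01443 × 40.00 = 0.5771 g
% NaOH = 0.5771 / 1.016 × 100 = 56.80 %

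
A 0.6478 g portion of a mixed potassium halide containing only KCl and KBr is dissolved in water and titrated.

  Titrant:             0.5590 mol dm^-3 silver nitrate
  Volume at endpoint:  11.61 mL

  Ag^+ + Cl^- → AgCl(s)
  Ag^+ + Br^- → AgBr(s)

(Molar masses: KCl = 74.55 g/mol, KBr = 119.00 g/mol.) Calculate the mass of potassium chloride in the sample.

n(AgNO3) = 0.01161 × 0.5590 = 6.490 × 10^-3 mol
Let x = n(KCl), y = n(KBr).
Titrant: 1x + 1y = 6.490 × 10^-3;  mass: 74.55x + 119.00y = 0.6478
Solving, x = 2.801 × 10^-3 mol, y = 3.689 × 10^-3 mol
mass of KCl = 2.801 × 10^-3 × 74.55 = 0.2088 g

0.2088 g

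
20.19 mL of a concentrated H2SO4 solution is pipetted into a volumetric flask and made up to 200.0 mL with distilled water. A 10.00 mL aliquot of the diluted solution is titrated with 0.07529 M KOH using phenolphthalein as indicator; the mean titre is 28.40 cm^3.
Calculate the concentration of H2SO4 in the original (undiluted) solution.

1.059 M

H2SO4 + 2 KOH → K2SO4 + 2 H2O
n(KOH) = 0.02840 × 0.07529 = 2.138 × 10^-3 mol
From the 1:2 ratio, n(H2SO4) in the aliquot = 1/2 × 2.138 × 10^-3 = 1.069 × 10^-3 mol
[H2SO4]_dilute = 1.069 × 10^-3 / 0.01000 = 0.1069 mol/L
Dilution factor = 200.0 / 20.19 = 9.906
[H2SO4]_stock = 0.1069 × 9.906 = 1.059 mol/L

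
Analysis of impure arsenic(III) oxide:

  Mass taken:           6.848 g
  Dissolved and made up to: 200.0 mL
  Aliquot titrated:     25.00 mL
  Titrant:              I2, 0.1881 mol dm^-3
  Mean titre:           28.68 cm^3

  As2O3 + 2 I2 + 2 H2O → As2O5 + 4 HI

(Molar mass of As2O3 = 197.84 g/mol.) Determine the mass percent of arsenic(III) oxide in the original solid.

n(I2) per titration = 0.02868 × 0.1881 = 5.395 × 10^-3 mol
From the 1:2 ratio, n(As2O3) in each aliquot = 1/2 × 5.395 × 10^-3 = 2.697 × 10^-3 mol
n(As2O3) in the whole flask = 2.697 × 10^-3 × 200.0/25.00 = 0.02158 mol
mass of As2O3 = 0.02158 × 197.84 = 4.269 g
% As2O3 = 4.269 / 6.848 × 100 = 62.34 %

62.34 %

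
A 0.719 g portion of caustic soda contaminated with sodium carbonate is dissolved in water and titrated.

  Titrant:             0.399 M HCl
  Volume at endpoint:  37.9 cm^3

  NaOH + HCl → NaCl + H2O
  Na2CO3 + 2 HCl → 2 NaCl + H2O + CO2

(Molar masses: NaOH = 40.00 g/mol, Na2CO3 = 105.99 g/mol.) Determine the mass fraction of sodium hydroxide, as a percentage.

35.3 %

n(HCl) = 0.0379 × 0.399 = 0.0151 mol
Let x = n(NaOH), y = n(Na2CO3).
Titrant: 1x + 2y = 0.0151;  mass: 40.00x + 105.99y = 0.719
Solving, x = 6.34 × 10^-3 mol, y = 4.39 × 10^-3 mol
mass of NaOH = 6.34 × 10^-3 × 40.00 = 0.254 g
% NaOH = 0.254 / 0.719 × 100 = 35.3 %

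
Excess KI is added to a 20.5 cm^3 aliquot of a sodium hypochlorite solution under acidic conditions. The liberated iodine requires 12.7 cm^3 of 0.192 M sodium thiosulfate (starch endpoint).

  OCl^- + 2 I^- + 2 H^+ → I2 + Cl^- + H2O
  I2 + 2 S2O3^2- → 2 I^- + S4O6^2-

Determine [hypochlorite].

n(S2O3^2-) = 0.0127 × 0.192 = 2.44 × 10^-3 mol
n(I2) = n(S2O3^2-)/2 = 1.22 × 10^-3 mol
n(OCl^-) in the aliquot = 1.22 × 10^-3 mol (1:1 ratio)
[OCl^-] = 1.22 × 10^-3 / 0.0205 = 0.0595 mol/L

0.0595 M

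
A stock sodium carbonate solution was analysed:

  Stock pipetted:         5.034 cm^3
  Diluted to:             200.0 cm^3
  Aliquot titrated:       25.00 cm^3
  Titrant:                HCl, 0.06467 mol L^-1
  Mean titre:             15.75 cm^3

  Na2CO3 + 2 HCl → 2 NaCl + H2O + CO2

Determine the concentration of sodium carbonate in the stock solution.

n(HCl) = 0.01575 × 0.06467 = 1.019 × 10^-3 mol
From the 1:2 ratio, n(Na2CO3) in the aliquot = 1/2 × 1.019 × 10^-3 = 5.093 × 10^-4 mol
[Na2CO3]_dilute = 5.093 × 10^-4 / 0.02500 = 0.02037 mol/L
Dilution factor = 200.0 / 5.034 = 39.73
[Na2CO3]_stock = 0.02037 × 39.73 = 0.8093 mol/L

0.8093 mol/L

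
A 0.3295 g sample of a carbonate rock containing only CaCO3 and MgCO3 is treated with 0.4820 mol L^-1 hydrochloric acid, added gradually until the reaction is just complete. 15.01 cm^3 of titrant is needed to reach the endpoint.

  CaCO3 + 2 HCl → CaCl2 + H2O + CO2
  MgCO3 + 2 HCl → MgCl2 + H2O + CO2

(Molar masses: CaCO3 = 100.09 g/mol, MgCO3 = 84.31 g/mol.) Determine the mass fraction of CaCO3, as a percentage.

n(HCl) = 0.01501 × 0.4820 = 7.235 × 10^-3 mol
Let x = n(CaCO3), y = n(MgCO3).
Titrant: 2x + 2y = 7.235 × 10^-3;  mass: 100.09x + 84.31y = 0.3295
Solving, x = 1.554 × 10^-3 mol, y = 2.064 × 10^-3 mol
mass of CaCO3 = 1.554 × 10^-3 × 100.09 = 0.1555 g
% CaCO3 = 0.1555 / 0.3295 × 100 = 47.19 %

47.19 %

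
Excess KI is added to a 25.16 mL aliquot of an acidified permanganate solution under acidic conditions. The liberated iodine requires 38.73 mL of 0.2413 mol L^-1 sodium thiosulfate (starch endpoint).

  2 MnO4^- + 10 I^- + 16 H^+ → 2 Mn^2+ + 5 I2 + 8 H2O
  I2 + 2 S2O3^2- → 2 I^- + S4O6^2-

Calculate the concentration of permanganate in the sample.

0.07429 mol/L

n(S2O3^2-) = 0.03873 × 0.2413 = 9.346 × 10^-3 mol
n(I2) = n(S2O3^2-)/2 = 4.673 × 10^-3 mol
From the 2:5 ratio, n(MnO4^-) in the aliquot = 2/5 × 4.673 × 10^-3 = 1.869 × 10^-3 mol
[MnO4^-] = 1.869 × 10^-3 / 0.02516 = 0.07429 mol/L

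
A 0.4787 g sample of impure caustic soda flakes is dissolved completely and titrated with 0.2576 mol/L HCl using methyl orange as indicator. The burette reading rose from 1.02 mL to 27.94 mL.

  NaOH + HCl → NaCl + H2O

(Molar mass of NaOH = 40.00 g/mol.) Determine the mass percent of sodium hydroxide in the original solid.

57.95 %

n(HCl) = 0.02692 L × 0.2576 mol/L = 6.935 × 10^-3 mol
n(NaOH) = 6.935 × 10^-3 mol (1:1 ratio)
mass of NaOH = 6.935 × 10^-3 × 40.00 g/mol = 0.2774 g
% NaOH = 0.2774 / 0.4787 × 100 = 57.95 %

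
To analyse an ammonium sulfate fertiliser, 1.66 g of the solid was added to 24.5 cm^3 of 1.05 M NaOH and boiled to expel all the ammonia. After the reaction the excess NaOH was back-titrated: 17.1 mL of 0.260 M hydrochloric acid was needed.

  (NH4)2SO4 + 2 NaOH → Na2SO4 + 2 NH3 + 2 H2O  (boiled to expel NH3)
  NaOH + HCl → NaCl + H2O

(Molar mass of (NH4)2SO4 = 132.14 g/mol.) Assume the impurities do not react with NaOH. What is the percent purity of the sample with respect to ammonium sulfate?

84.7 %

n(NaOH) added = 0.0245 × 1.05 = 0.0257 mol
n(HCl) used in back-titration = 0.0171 × 0.260 = 4.45 × 10^-3 mol
n(NaOH) left over = 4.45 × 10^-3 mol (1:1 ratio)
n(NaOH) consumed by analyte = 0.0257 − 4.45 × 10^-3 = 0.0213 mol
From the 1:2 ratio, n((NH4)2SO4) = 1/2 × 0.0213 = 0.0106 mol
mass of (NH4)2SO4 = 0.0106 × 132.14 = 1.41 g
% (NH4)2SO4 = 1.41 / 1.66 × 100 = 84.7 %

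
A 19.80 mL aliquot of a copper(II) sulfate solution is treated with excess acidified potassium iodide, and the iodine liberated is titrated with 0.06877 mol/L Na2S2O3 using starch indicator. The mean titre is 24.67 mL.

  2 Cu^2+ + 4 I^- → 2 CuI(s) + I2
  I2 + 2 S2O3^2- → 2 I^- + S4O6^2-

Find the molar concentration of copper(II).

0.08568 mol/L

n(S2O3^2-) = 0.02467 × 0.06877 = 1.697 × 10^-3 mol
n(I2) = n(S2O3^2-)/2 = 8.483 × 10^-4 mol
From the 2:1 ratio, n(Cu2+) in the aliquot = 2/1 × 8.483 × 10^-4 = 1.697 × 10^-3 mol
[Cu2+] = 1.697 × 10^-3 / 0.01980 = 0.08568 mol/L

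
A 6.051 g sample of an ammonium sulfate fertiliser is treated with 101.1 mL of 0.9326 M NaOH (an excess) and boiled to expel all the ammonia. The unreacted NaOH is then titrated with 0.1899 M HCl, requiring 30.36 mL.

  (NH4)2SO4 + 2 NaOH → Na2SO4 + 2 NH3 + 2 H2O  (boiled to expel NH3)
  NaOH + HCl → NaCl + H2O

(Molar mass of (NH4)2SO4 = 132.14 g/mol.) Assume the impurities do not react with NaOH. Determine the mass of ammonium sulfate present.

n(NaOH) added = 0.1011 × 0.9326 = 0.09429 mol
n(HCl) used in back-titration = 0.03036 × 0.1899 = 5.765 × 10^-3 mol
n(NaOH) left over = 5.765 × 10^-3 mol (1:1 ratio)
n(NaOH) consumed by analyte = 0.09429 − 5.765 × 10^-3 = 0.08852 mol
From the 1:2 ratio, n((NH4)2SO4) = 1/2 × 0.08852 = 0.04426 mol
mass of (NH4)2SO4 = 0.04426 × 132.14 = 5.849 g

5.849 g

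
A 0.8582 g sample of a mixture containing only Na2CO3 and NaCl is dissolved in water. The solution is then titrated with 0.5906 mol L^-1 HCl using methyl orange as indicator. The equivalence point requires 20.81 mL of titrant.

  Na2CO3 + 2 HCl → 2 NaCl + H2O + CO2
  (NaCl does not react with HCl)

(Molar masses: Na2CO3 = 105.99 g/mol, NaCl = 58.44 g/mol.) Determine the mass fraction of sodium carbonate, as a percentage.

75.89 %

n(HCl) = 0.02081 × 0.5906 = 0.01229 mol
Let x = n(Na2CO3), y = n(NaCl).
Titrant: 2x = 0.01229;  mass: 105.99x + 58.44y = 0.8582
Solving, x = 6.145 × 10^-3 mol, y = 3.540 × 10^-3 mol
mass of Na2CO3 = 6.145 × 10^-3 × 105.99 = 0.6513 g
% Na2CO3 = 0.6513 / 0.8582 × 100 = 75.89 %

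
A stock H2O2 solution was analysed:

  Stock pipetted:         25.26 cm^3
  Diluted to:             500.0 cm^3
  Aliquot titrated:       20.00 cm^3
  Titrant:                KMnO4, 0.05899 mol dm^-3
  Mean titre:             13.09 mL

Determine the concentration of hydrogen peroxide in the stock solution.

2 MnO4^- + 5 H2O2 + 6 H^+ → 2 Mn^2+ + 5 O2 + 8 H2O
n(KMnO4) = 0.01309 × 0.05899 = 7.722 × 10^-4 mol
From the 5:2 ratio, n(H2O2) in the aliquot = 5/2 × 7.722 × 10^-4 = 1.930 × 10^-3 mol
[H2O2]_dilute = 1.930 × 10^-3 / 0.02000 = 0.09652 mol/L
Dilution factor = 500.0 / 25.26 = 19.79
[H2O2]_stock = 0.09652 × 19.79 = 1.911 mol/L

1.911 mol/L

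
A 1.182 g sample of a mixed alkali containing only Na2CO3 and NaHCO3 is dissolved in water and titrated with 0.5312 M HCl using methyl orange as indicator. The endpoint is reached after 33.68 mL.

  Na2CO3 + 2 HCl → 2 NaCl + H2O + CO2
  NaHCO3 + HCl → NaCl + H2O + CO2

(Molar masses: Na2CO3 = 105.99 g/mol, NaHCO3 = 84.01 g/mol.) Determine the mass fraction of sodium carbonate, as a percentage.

46.40 %

n(HCl) = 0.03368 × 0.5312 = 0.01789 mol
Let x = n(Na2CO3), y = n(NaHCO3).
Titrant: 2x + 1y = 0.01789;  mass: 105.99x + 84.01y = 1.182
Solving, x = 5.175 × 10^-3 mol, y = 7.541 × 10^-3 mol
mass of Na2CO3 = 5.175 × 10^-3 × 105.99 = 0.5485 g
% Na2CO3 = 0.5485 / 1.182 × 100 = 46.40 %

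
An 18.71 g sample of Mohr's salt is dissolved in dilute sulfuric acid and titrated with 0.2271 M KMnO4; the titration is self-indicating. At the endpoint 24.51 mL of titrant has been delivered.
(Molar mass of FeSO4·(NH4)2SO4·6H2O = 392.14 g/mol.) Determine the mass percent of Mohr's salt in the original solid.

58.33 %

MnO4^- + 5 Fe^2+ + 8 H^+ → Mn^2+ + 5 Fe^3+ + 4 H2O
n(KMnO4) = 0.02451 L × 0.2271 mol/L = 5.566 × 10^-3 mol
From the 5:1 ratio, n(FeSO4·(NH4)2SO4·6H2O) = 5/1 × 5.566 × 10^-3 = 0.02783 mol
mass of FeSO4·(NH4)2SO4·6H2O = 0.02783 × 392.14 g/mol = 10.91 g
% FeSO4·(NH4)2SO4·6H2O = 10.91 / 18.71 × 100 = 58.33 %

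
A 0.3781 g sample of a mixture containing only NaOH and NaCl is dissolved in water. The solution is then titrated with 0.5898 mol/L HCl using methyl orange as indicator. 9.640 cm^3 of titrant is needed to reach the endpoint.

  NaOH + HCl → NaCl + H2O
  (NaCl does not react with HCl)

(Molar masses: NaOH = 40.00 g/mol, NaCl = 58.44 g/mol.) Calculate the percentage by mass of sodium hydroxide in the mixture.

60.15 %

n(HCl) = 0.009640 × 0.5898 = 5.686 × 10^-3 mol
Let x = n(NaOH), y = n(NaCl).
Titrant: 1x = 5.686 × 10^-3;  mass: 40.00x + 58.44y = 0.3781
Solving, x = 5.686 × 10^-3 mol, y = 2.578 × 10^-3 mol
mass of NaOH = 5.686 × 10^-3 × 40.00 = 0.2274 g
% NaOH = 0.2274 / 0.3781 × 100 = 60.15 %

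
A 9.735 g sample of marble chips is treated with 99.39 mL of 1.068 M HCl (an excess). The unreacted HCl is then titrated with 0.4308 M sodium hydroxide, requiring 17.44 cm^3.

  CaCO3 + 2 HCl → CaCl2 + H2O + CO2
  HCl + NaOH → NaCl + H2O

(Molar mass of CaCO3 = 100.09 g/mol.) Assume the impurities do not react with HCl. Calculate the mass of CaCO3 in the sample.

4.936 g

n(HCl) added = 0.09939 × 1.068 = 0.1061 mol
n(NaOH) used in back-titration = 0.01744 × 0.4308 = 7.513 × 10^-3 mol
n(HCl) left over = 7.513 × 10^-3 mol (1:1 ratio)
n(HCl) consumed by analyte = 0.1061 − 7.513 × 10^-3 = 0.09864 mol
From the 1:2 ratio, n(CaCO3) = 1/2 × 0.09864 = 0.04932 mol
mass of CaCO3 = 0.04932 × 100.09 = 4.936 g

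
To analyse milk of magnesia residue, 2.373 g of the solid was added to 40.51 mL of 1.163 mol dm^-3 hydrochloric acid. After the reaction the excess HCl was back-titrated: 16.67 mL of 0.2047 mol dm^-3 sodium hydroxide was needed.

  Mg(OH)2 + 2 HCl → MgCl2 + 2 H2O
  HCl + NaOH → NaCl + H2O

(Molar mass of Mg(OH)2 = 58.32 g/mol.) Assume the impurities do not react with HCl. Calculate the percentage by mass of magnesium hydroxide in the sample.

53.70 %

n(HCl) added = 0.04051 × 1.163 = 0.04711 mol
n(NaOH) used in back-titration = 0.01667 × 0.2047 = 3.412 × 10^-3 mol
n(HCl) left over = 3.412 × 10^-3 mol (1:1 ratio)
n(HCl) consumed by analyte = 0.04711 − 3.412 × 10^-3 = 0.04370 mol
From the 1:2 ratio, n(Mg(OH)2) = 1/2 × 0.04370 = 0.02185 mol
mass of Mg(OH)2 = 0.02185 × 58.32 = 1.274 g
% Mg(OH)2 = 1.274 / 2.373 × 100 = 53.70 %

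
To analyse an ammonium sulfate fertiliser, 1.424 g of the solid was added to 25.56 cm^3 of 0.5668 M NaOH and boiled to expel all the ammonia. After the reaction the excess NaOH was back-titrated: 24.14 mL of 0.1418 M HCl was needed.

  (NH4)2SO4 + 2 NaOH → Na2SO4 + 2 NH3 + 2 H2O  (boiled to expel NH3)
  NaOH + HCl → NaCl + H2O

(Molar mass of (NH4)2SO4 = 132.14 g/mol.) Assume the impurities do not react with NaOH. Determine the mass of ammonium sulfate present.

n(NaOH) added = 0.02556 × 0.5668 = 0.01449 mol
n(HCl) used in back-titration = 0.02414 × 0.1418 = 3.423 × 10^-3 mol
n(NaOH) left over = 3.423 × 10^-3 mol (1:1 ratio)
n(NaOH) consumed by analyte = 0.01449 − 3.423 × 10^-3 = 0.01106 mol
From the 1:2 ratio, n((NH4)2SO4) = 1/2 × 0.01106 = 5.532 × 10^-3 mol
mass of (NH4)2SO4 = 5.532 × 10^-3 × 132.14 = 0.7310 g

0.7310 g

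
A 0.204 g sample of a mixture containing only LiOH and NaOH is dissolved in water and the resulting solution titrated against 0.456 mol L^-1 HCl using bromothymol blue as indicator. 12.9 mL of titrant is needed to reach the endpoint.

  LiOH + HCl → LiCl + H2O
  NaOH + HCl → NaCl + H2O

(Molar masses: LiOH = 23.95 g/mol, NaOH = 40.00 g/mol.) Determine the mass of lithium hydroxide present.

0.0467 g

n(HCl) = 0.0129 × 0.456 = 5.88 × 10^-3 mol
Let x = n(LiOH), y = n(NaOH).
Titrant: 1x + 1y = 5.88 × 10^-3;  mass: 23.95x + 40.00y = 0.204
Solving, x = 1.95 × 10^-3 mol, y = 3.93 × 10^-3 mol
mass of LiOH = 1.95 × 10^-3 × 23.95 = 0.0467 g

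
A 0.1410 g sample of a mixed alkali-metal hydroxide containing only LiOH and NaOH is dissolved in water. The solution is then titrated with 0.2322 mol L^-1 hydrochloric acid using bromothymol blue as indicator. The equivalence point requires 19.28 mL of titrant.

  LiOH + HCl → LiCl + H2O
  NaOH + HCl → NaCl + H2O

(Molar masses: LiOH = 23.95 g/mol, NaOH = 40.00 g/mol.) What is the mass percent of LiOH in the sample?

40.29 %

n(HCl) = 0.01928 × 0.2322 = 4.477 × 10^-3 mol
Let x = n(LiOH), y = n(NaOH).
Titrant: 1x + 1y = 4.477 × 10^-3;  mass: 23.95x + 40.00y = 0.1410
Solving, x = 2.372 × 10^-3 mol, y = 2.105 × 10^-3 mol
mass of LiOH = 2.372 × 10^-3 × 23.95 = 0.05681 g
% LiOH = 0.05681 / 0.1410 × 100 = 40.29 %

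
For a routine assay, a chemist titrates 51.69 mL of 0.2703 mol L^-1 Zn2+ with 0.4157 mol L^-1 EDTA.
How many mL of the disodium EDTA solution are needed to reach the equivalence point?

33.61 mL

Zn^2+ + EDTA^4- → [Zn(EDTA)]^2-
n(Zn2+) = 0.05169 L × 0.2703 mol/L = 0.01397 mol
n(EDTA) = 0.01397 mol (1:1 stoichiometry)
V(EDTA) = 0.01397 mol / 0.4157 mol/L = 0.03361 L = 33.61 mL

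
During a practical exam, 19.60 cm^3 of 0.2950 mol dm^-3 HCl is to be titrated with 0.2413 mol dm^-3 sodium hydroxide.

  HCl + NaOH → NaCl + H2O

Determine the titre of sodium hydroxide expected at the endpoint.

23.96 mL

n(HCl) = 0.01960 L × 0.2950 mol/L = 5.782 × 10^-3 mol
n(NaOH) = 5.782 × 10^-3 mol (1:1 stoichiometry)
V(NaOH) = 5.782 × 10^-3 mol / 0.2413 mol/L = 0.02396 L = 23.96 mL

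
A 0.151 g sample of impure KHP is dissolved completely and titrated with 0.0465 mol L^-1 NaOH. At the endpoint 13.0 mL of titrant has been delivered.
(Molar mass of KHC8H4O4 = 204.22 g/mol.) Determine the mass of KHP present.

KHC8H4O4 + NaOH → KNaC8H4O4 + H2O
n(NaOH) = 0.0130 L × 0.0465 mol/L = 6.04 × 10^-4 mol
n(KHC8H4O4) = 6.04 × 10^-4 mol (1:1 ratio)
mass of KHC8H4O4 = 6.04 × 10^-4 × 204.22 g/mol = 0.123 g

0.123 g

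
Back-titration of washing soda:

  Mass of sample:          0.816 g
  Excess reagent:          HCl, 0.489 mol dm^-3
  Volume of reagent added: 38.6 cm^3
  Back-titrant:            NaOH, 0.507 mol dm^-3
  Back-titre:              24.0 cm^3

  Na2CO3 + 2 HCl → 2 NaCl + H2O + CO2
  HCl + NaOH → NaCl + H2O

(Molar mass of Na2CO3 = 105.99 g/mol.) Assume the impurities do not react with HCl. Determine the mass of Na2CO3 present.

0.355 g

n(HCl) added = 0.0386 × 0.489 = 0.0189 mol
n(NaOH) used in back-titration = 0.0240 × 0.507 = 0.0122 mol
n(HCl) left over = 0.0122 mol (1:1 ratio)
n(HCl) consumed by analyte = 0.0189 − 0.0122 = 6.71 × 10^-3 mol
From the 1:2 ratio, n(Na2CO3) = 1/2 × 6.71 × 10^-3 = 3.35 × 10^-3 mol
mass of Na2CO3 = 3.35 × 10^-3 × 105.99 = 0.355 g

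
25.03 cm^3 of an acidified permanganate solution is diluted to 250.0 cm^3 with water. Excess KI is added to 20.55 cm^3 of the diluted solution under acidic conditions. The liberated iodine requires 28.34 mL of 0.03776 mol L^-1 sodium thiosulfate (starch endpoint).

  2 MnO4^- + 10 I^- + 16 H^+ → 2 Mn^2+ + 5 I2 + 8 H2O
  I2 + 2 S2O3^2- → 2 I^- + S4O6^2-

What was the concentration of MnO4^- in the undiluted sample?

0.1040 mol/L

n(S2O3^2-) = 0.02834 × 0.03776 = 1.070 × 10^-3 mol
n(I2) = n(S2O3^2-)/2 = 5.351 × 10^-4 mol
From the 2:5 ratio, n(MnO4^-) in the aliquot = 2/5 × 5.351 × 10^-4 = 2.140 × 10^-4 mol
[MnO4^-]_dilute = 2.140 × 10^-4 / 0.02055 = 0.01041 mol/L
[MnO4^-]_original = 0.01041 × 250.0/25.03 = 0.1040 mol/L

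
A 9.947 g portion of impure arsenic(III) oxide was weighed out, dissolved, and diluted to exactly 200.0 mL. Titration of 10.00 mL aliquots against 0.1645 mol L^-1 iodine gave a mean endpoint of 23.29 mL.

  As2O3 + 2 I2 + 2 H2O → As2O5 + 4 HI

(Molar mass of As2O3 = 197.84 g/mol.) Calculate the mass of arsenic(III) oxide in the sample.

7.580 g

n(I2) per titration = 0.02329 × 0.1645 = 3.831 × 10^-3 mol
From the 1:2 ratio, n(As2O3) in each aliquot = 1/2 × 3.831 × 10^-3 = 1.916 × 10^-3 mol
n(As2O3) in the whole flask = 1.916 × 10^-3 × 200.0/10.00 = 0.03831 mol
mass of As2O3 = 0.03831 × 197.84 = 7.580 g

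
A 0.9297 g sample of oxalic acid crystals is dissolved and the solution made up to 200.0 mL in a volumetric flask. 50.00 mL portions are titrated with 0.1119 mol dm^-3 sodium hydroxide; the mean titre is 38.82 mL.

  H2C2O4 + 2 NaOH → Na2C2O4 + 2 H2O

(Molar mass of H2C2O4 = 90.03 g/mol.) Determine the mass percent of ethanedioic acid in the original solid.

n(NaOH) per titration = 0.03882 × 0.1119 = 4.344 × 10^-3 mol
From the 1:2 ratio, n(H2C2O4) in each aliquot = 1/2 × 4.344 × 10^-3 = 2.172 × 10^-3 mol
n(H2C2O4) in the whole flask = 2.172 × 10^-3 × 200.0/50.00 = 8.688 × 10^-3 mol
mass of H2C2O4 = 8.688 × 10^-3 × 90.03 = 0.7822 g
% H2C2O4 = 0.7822 / 0.9297 × 100 = 84.13 %

84.13 %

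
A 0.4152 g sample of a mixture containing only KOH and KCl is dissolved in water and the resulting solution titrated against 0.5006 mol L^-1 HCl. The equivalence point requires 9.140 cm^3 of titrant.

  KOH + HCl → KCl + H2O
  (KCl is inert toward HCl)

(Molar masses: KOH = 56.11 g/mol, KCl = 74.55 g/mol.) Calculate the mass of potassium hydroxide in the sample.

n(HCl) = 0.009140 × 0.5006 = 4.575 × 10^-3 mol
Let x = n(KOH), y = n(KCl).
Titrant: 1x = 4.575 × 10^-3;  mass: 56.11x + 74.55y = 0.4152
Solving, x = 4.575 × 10^-3 mol, y = 2.126 × 10^-3 mol
mass of KOH = 4.575 × 10^-3 × 56.11 = 0.2567 g

0.2567 g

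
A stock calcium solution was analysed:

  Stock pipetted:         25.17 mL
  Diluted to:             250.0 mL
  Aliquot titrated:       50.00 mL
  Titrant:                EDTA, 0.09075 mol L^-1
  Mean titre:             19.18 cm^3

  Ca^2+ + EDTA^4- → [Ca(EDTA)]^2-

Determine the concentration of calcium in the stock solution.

0.3458 mol/L

n(EDTA) = 0.01918 × 0.09075 = 1.741 × 10^-3 mol
n(Ca2+) in the aliquot = 1.741 × 10^-3 mol (1:1 ratio)
[Ca2+]_dilute = 1.741 × 10^-3 / 0.05000 = 0.03481 mol/L
Dilution factor = 250.0 / 25.17 = 9.932
[Ca2+]_stock = 0.03481 × 9.932 = 0.3458 mol/L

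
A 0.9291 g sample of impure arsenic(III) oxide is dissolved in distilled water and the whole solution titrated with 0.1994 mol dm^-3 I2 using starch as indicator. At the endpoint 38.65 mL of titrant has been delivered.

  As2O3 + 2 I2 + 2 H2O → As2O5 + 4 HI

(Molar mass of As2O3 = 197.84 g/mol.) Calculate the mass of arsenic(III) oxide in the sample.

n(I2) = 0.03865 L × 0.1994 mol/L = 7.707 × 10^-3 mol
From the 1:2 ratio, n(As2O3) = 1/2 × 7.707 × 10^-3 = 3.853 × 10^-3 mol
mass of As2O3 = 3.853 × 10^-3 × 197.84 g/mol = 0.7624 g

0.7624 g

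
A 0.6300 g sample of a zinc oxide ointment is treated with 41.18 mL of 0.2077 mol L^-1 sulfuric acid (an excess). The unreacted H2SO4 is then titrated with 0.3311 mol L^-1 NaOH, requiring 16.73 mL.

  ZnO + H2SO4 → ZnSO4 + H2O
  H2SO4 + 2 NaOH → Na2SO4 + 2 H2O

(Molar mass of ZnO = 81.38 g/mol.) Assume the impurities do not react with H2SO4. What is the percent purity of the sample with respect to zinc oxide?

n(H2SO4) added = 0.04118 × 0.2077 = 8.553 × 10^-3 mol
n(NaOH) used in back-titration = 0.01673 × 0.3311 = 5.539 × 10^-3 mol
From the 1:2 ratio, n(H2SO4) left over = 1/2 × 5.539 × 10^-3 = 2.770 × 10^-3 mol
n(H2SO4) consumed by analyte = 8.553 × 10^-3 − 2.770 × 10^-3 = 5.783 × 10^-3 mol
n(ZnO) = 5.783 × 10^-3 mol (1:1 ratio)
mass of ZnO = 5.783 × 10^-3 × 81.38 = 0.4707 g
% ZnO = 0.4707 / 0.6300 × 100 = 74.71 %

74.71 %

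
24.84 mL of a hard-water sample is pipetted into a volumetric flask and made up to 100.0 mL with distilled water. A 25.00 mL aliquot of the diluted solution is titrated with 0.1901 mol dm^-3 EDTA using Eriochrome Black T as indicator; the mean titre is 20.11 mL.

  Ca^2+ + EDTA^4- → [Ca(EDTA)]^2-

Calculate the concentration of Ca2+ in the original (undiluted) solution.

n(EDTA) = 0.02011 × 0.1901 = 3.823 × 10^-3 mol
n(Ca2+) in the aliquot = 3.823 × 10^-3 mol (1:1 ratio)
[Ca2+]_dilute = 3.823 × 10^-3 / 0.02500 = 0.1529 mol/L
Dilution factor = 100.0 / 24.84 = 4.026
[Ca2+]_stock = 0.1529 × 4.026 = 0.6156 mol/L

0.6156 mol/L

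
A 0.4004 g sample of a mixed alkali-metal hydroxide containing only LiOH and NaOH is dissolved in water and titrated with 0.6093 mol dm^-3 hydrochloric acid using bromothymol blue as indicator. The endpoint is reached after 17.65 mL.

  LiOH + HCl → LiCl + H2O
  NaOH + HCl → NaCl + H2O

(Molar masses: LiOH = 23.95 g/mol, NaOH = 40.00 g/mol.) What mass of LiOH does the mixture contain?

0.04442 g

n(HCl) = 0.01765 × 0.6093 = 0.01075 mol
Let x = n(LiOH), y = n(NaOH).
Titrant: 1x + 1y = 0.01075;  mass: 23.95x + 40.00y = 0.4004
Solving, x = 1.855 × 10^-3 mol, y = 8.900 × 10^-3 mol
mass of LiOH = 1.855 × 10^-3 × 23.95 = 0.04442 g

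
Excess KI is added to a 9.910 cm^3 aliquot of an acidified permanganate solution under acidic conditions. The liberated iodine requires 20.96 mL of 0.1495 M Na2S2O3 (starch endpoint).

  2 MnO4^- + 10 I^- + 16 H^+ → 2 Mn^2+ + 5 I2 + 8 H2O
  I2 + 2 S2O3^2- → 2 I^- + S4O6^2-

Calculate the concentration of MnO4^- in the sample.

0.06324 M

n(S2O3^2-) = 0.02096 × 0.1495 = 3.134 × 10^-3 mol
n(I2) = n(S2O3^2-)/2 = 1.567 × 10^-3 mol
From the 2:5 ratio, n(MnO4^-) in the aliquot = 2/5 × 1.567 × 10^-3 = 6.267 × 10^-4 mol
[MnO4^-] = 6.267 × 10^-4 / 0.009910 = 0.06324 mol/L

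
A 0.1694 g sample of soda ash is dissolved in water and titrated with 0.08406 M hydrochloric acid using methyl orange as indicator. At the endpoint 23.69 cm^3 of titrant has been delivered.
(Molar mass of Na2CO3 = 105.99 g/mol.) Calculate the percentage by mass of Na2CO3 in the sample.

62.30 %

Na2CO3 + 2 HCl → 2 NaCl + H2O + CO2
n(HCl) = 0.02369 L × 0.08406 mol/L = 1.991 × 10^-3 mol
From the 1:2 ratio, n(Na2CO3) = 1/2 × 1.991 × 10^-3 = 9.957 × 10^-4 mol
mass of Na2CO3 = 9.957 × 10^-4 × 105.99 g/mol = 0.1055 g
% Na2CO3 = 0.1055 / 0.1694 × 100 = 62.30 %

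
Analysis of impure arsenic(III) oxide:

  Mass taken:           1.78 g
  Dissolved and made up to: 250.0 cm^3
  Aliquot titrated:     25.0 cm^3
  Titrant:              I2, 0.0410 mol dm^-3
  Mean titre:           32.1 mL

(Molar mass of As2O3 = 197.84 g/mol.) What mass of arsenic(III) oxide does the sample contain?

As2O3 + 2 I2 + 2 H2O → As2O5 + 4 HI
n(I2) per titration = 0.0321 × 0.0410 = 1.32 × 10^-3 mol
From the 1:2 ratio, n(As2O3) in each aliquot = 1/2 × 1.32 × 10^-3 = 6.58 × 10^-4 mol
n(As2O3) in the whole flask = 6.58 × 10^-4 × 250.0/25.0 = 6.58 × 10^-3 mol
mass of As2O3 = 6.58 × 10^-3 × 197.84 = 1.30 g

1.30 g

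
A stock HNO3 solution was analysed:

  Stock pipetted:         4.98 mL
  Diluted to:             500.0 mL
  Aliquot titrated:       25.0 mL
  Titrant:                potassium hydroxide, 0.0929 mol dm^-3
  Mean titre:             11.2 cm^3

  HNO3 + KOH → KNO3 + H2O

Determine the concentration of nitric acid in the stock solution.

n(KOH) = 0.0112 × 0.0929 = 1.04 × 10^-3 mol
n(HNO3) in the aliquot = 1.04 × 10^-3 mol (1:1 ratio)
[HNO3]_dilute = 1.04 × 10^-3 / 0.0250 = 0.0416 mol/L
Dilution factor = 500.0 / 4.98 = 100.4
[HNO3]_stock = 0.0416 × 100.4 = 4.18 mol/L

4.18 mol/L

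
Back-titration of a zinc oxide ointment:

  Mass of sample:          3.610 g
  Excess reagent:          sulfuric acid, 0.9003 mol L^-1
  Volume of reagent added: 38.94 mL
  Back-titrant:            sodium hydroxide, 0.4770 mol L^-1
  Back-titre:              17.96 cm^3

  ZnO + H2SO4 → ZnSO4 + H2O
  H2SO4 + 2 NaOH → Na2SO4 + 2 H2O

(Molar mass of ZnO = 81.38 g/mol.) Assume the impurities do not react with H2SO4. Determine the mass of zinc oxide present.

2.504 g

n(H2SO4) added = 0.03894 × 0.9003 = 0.03506 mol
n(NaOH) used in back-titration = 0.01796 × 0.4770 = 8.567 × 10^-3 mol
From the 1:2 ratio, n(H2SO4) left over = 1/2 × 8.567 × 10^-3 = 4.283 × 10^-3 mol
n(H2SO4) consumed by analyte = 0.03506 − 4.283 × 10^-3 = 0.03077 mol
n(ZnO) = 0.03077 mol (1:1 ratio)
mass of ZnO = 0.03077 × 81.38 = 2.504 g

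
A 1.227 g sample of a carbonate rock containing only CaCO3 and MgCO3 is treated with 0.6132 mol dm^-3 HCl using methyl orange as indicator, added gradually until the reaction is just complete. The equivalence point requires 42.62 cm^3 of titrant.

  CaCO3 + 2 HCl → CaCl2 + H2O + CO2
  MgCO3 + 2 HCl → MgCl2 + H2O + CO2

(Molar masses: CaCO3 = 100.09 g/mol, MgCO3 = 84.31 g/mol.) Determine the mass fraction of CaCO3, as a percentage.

n(HCl) = 0.04262 × 0.6132 = 0.02613 mol
Let x = n(CaCO3), y = n(MgCO3).
Titrant: 2x + 2y = 0.02613;  mass: 100.09x + 84.31y = 1.227
Solving, x = 7.940 × 10^-3 mol, y = 5.127 × 10^-3 mol
mass of CaCO3 = 7.940 × 10^-3 × 100.09 = 0.7947 g
% CaCO3 = 0.7947 / 1.227 × 100 = 64.77 %

64.77 %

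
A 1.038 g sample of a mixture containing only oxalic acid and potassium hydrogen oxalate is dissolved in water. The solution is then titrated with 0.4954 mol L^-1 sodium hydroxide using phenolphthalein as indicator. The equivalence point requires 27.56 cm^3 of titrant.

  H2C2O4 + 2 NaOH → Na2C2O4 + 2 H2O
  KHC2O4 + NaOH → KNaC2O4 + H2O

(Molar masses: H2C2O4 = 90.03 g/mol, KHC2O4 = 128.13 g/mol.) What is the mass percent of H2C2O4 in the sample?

37.12 %

n(NaOH) = 0.02756 × 0.4954 = 0.01365 mol
Let x = n(H2C2O4), y = n(KHC2O4).
Titrant: 2x + 1y = 0.01365;  mass: 90.03x + 128.13y = 1.038
Solving, x = 4.280 × 10^-3 mol, y = 5.094 × 10^-3 mol
mass of H2C2O4 = 4.280 × 10^-3 × 90.03 = 0.3853 g
% H2C2O4 = 0.3853 / 1.038 × 100 = 37.12 %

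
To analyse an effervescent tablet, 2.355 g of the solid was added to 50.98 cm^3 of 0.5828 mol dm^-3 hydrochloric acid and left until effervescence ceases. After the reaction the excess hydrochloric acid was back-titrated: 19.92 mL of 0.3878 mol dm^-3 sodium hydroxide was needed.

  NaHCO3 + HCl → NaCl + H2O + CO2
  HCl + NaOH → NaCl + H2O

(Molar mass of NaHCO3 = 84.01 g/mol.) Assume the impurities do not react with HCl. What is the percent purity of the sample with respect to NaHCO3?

78.43 %

n(HCl) added = 0.05098 × 0.5828 = 0.02971 mol
n(NaOH) used in back-titration = 0.01992 × 0.3878 = 7.725 × 10^-3 mol
n(HCl) left over = 7.725 × 10^-3 mol (1:1 ratio)
n(HCl) consumed by analyte = 0.02971 − 7.725 × 10^-3 = 0.02199 mol
n(NaHCO3) = 0.02199 mol (1:1 ratio)
mass of NaHCO3 = 0.02199 × 84.01 = 1.847 g
% NaHCO3 = 1.847 / 2.355 × 100 = 78.43 %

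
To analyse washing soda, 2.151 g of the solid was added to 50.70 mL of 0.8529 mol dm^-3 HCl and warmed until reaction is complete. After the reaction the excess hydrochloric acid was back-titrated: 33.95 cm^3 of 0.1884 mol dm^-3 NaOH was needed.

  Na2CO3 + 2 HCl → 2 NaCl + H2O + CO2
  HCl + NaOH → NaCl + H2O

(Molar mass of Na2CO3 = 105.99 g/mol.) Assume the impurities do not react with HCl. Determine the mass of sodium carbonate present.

1.953 g

n(HCl) added = 0.05070 × 0.8529 = 0.04324 mol
n(NaOH) used in back-titration = 0.03395 × 0.1884 = 6.396 × 10^-3 mol
n(HCl) left over = 6.396 × 10^-3 mol (1:1 ratio)
n(HCl) consumed by analyte = 0.04324 − 6.396 × 10^-3 = 0.03685 mol
From the 1:2 ratio, n(Na2CO3) = 1/2 × 0.03685 = 0.01842 mol
mass of Na2CO3 = 0.01842 × 105.99 = 1.953 g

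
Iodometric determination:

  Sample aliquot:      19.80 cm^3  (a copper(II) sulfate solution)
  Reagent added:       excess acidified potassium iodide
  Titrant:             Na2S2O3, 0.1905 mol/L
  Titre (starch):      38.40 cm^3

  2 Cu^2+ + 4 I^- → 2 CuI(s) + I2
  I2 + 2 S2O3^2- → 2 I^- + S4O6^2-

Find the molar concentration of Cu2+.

n(S2O3^2-) = 0.03840 × 0.1905 = 7.315 × 10^-3 mol
n(I2) = n(S2O3^2-)/2 = 3.658 × 10^-3 mol
From the 2:1 ratio, n(Cu2+) in the aliquot = 2/1 × 3.658 × 10^-3 = 7.315 × 10^-3 mol
[Cu2+] = 7.315 × 10^-3 / 0.01980 = 0.3695 mol/L

0.3695 mol/L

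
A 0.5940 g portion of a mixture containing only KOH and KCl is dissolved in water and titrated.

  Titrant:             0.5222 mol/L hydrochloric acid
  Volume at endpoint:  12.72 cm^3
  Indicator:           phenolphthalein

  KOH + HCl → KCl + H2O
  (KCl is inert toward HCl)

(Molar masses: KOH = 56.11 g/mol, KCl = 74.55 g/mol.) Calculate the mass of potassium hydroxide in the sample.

0.3727 g

n(HCl) = 0.01272 × 0.5222 = 6.642 × 10^-3 mol
Let x = n(KOH), y = n(KCl).
Titrant: 1x = 6.642 × 10^-3;  mass: 56.11x + 74.55y = 0.5940
Solving, x = 6.642 × 10^-3 mol, y = 2.968 × 10^-3 mol
mass of KOH = 6.642 × 10^-3 × 56.11 = 0.3727 g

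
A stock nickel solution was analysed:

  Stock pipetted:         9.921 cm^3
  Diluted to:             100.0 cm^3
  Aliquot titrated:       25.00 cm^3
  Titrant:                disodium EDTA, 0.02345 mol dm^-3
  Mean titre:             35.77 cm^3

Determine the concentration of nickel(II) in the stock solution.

Ni^2+ + EDTA^4- → [Ni(EDTA)]^2-
n(EDTA) = 0.03577 × 0.02345 = 8.388 × 10^-4 mol
n(Ni2+) in the aliquot = 8.388 × 10^-4 mol (1:1 ratio)
[Ni2+]_dilute = 8.388 × 10^-4 / 0.02500 = 0.03355 mol/L
Dilution factor = 100.0 / 9.921 = 10.08
[Ni2+]_stock = 0.03355 × 10.08 = 0.3382 mol/L

0.3382 mol/L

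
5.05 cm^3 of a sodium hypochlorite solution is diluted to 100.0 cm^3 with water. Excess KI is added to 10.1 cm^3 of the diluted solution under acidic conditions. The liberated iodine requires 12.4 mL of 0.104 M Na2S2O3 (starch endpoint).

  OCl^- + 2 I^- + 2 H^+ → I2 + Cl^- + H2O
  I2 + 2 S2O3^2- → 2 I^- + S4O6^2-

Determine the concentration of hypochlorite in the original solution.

n(S2O3^2-) = 0.0124 × 0.104 = 1.29 × 10^-3 mol
n(I2) = n(S2O3^2-)/2 = 6.45 × 10^-4 mol
n(OCl^-) in the aliquot = 6.45 × 10^-4 mol (1:1 ratio)
[OCl^-]_dilute = 6.45 × 10^-4 / 0.0101 = 0.0638 mol/L
[OCl^-]_original = 0.0638 × 100.0/5.05 = 1.26 mol/L

1.26 M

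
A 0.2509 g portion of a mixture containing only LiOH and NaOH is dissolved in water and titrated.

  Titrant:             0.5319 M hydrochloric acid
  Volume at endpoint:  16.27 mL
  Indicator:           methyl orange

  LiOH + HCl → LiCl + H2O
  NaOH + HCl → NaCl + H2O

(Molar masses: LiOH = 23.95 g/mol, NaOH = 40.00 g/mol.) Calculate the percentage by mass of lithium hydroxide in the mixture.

n(HCl) = 0.01627 × 0.5319 = 8.654 × 10^-3 mol
Let x = n(LiOH), y = n(NaOH).
Titrant: 1x + 1y = 8.654 × 10^-3;  mass: 23.95x + 40.00y = 0.2509
Solving, x = 5.935 × 10^-3 mol, y = 2.719 × 10^-3 mol
mass of LiOH = 5.935 × 10^-3 × 23.95 = 0.1421 g
% LiOH = 0.1421 / 0.2509 × 100 = 56.66 %

56.66 %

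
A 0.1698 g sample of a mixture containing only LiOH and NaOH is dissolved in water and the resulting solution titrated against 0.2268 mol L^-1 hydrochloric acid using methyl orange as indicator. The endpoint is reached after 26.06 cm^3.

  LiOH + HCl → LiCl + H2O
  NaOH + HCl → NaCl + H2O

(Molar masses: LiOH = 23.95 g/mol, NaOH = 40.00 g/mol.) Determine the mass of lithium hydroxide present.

n(HCl) = 0.02606 × 0.2268 = 5.910 × 10^-3 mol
Let x = n(LiOH), y = n(NaOH).
Titrant: 1x + 1y = 5.910 × 10^-3;  mass: 23.95x + 40.00y = 0.1698
Solving, x = 4.151 × 10^-3 mol, y = 1.760 × 10^-3 mol
mass of LiOH = 4.151 × 10^-3 × 23.95 = 0.09941 g

0.09941 g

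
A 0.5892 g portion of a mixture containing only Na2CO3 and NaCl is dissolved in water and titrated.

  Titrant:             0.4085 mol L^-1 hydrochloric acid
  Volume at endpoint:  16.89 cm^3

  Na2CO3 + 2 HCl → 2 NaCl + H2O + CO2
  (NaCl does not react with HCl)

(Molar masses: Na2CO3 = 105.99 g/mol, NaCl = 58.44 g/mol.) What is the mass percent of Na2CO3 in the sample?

n(HCl) = 0.01689 × 0.4085 = 6.900 × 10^-3 mol
Let x = n(Na2CO3), y = n(NaCl).
Titrant: 2x = 6.900 × 10^-3;  mass: 105.99x + 58.44y = 0.5892
Solving, x = 3.450 × 10^-3 mol, y = 3.825 × 10^-3 mol
mass of Na2CO3 = 3.450 × 10^-3 × 105.99 = 0.3656 g
% Na2CO3 = 0.3656 / 0.5892 × 100 = 62.06 %

62.06 %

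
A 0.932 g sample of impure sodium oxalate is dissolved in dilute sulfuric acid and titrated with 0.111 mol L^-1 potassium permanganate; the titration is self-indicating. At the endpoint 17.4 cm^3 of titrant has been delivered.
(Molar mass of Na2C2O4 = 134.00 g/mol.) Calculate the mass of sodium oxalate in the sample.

0.647 g

2 MnO4^- + 5 C2O4^2- + 16 H^+ → 2 Mn^2+ + 10 CO2 + 8 H2O
n(KMnO4) = 0.0174 L × 0.111 mol/L = 1.93 × 10^-3 mol
From the 5:2 ratio, n(Na2C2O4) = 5/2 × 1.93 × 10^-3 = 4.83 × 10^-3 mol
mass of Na2C2O4 = 4.83 × 10^-3 × 134.00 g/mol = 0.647 g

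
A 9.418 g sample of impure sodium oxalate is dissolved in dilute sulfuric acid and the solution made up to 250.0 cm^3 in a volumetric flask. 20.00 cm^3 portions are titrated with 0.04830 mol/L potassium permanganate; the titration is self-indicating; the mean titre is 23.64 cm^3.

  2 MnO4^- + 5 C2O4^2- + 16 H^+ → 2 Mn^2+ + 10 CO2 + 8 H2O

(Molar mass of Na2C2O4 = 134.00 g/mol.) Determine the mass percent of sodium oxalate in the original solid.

50.77 %

n(KMnO4) per titration = 0.02364 × 0.04830 = 1.142 × 10^-3 mol
From the 5:2 ratio, n(Na2C2O4) in each aliquot = 5/2 × 1.142 × 10^-3 = 2.855 × 10^-3 mol
n(Na2C2O4) in the whole flask = 2.855 × 10^-3 × 250.0/20.00 = 0.03568 mol
mass of Na2C2O4 = 0.03568 × 134.00 = 4.781 g
% Na2C2O4 = 4.781 / 9.418 × 100 = 50.77 %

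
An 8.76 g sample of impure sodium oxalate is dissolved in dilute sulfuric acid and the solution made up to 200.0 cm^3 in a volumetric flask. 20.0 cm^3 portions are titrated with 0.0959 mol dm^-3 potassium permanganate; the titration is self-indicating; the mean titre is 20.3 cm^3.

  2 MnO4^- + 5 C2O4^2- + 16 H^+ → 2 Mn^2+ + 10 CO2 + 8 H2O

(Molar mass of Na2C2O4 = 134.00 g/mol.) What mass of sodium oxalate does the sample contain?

n(KMnO4) per titration = 0.0203 × 0.0959 = 1.95 × 10^-3 mol
From the 5:2 ratio, n(Na2C2O4) in each aliquot = 5/2 × 1.95 × 10^-3 = 4.87 × 10^-3 mol
n(Na2C2O4) in the whole flask = 4.87 × 10^-3 × 200.0/20.0 = 0.0487 mol
mass of Na2C2O4 = 0.0487 × 134.00 = 6.52 g

6.52 g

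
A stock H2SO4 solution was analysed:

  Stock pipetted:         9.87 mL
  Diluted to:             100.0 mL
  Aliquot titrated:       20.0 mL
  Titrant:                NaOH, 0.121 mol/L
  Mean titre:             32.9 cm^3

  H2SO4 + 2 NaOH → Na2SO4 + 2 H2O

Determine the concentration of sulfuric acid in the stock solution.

n(NaOH) = 0.0329 × 0.121 = 3.98 × 10^-3 mol
From the 1:2 ratio, n(H2SO4) in the aliquot = 1/2 × 3.98 × 10^-3 = 1.99 × 10^-3 mol
[H2SO4]_dilute = 1.99 × 10^-3 / 0.0200 = 0.0995 mol/L
Dilution factor = 100.0 / 9.87 = 10.13
[H2SO4]_stock = 0.0995 × 10.13 = 1.01 mol/L

1.01 mol/L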